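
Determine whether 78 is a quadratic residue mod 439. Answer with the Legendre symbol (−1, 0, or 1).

-1

Euler's criterion: (78/439) ≡ 78^219 (mod 439).
78^2 ≡ 377 (mod 439)
78^4 ≡ 332 (mod 439)
78^8 ≡ 35 (mod 439)
78^16 ≡ 347 (mod 439)
78^32 ≡ 123 (mod 439)
78^64 ≡ 203 (mod 439)
78^128 ≡ 382 (mod 439)
78^219 = 78^(128+64+16+8+2+1) ≡ 438 (mod 439).
Result is 438 ≡ −1, so (78/439) = −1.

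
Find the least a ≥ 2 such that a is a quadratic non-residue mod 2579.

2

(2/2579) = −1, so 2 is the smallest positive non-residue mod 2579.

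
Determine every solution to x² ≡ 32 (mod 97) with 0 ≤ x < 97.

41, 56

97 ≡ 1 (mod 4), so we find a root by search.
Trying successive values, 41² = 1681 ≡ 32 (mod 97). The other root is 97 − 41 = 56.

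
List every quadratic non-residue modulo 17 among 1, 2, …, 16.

3,5,6,7,10,11,12,14

Square k = 1,…,8 (k and 17−k give the same square):
1²=1, 2²=4, 3²=9, 4²=16, 5²≡8, 6²≡2, 7²≡15, 8²≡13 (mod 17).
The residues are {1, 2, 4, 8, 9, 13, 15, 16}; the non-residues are the remaining 8 nonzero classes.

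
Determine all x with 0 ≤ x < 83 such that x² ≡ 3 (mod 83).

Since 83 ≡ 3 (mod 4), a square root of 3 is 3^((83+1)/4) = 3^21 mod 83.
Repeated squaring: 3^2≡9, 3^4≡81, 3^8≡4, 3^16≡16 (mod 83).
3^21 = 3^(16+4+1) ≡ 70 (mod 83).
Check: 70² = 4900 ≡ 3 (mod 83). The two roots are 13 and 70.

13, 70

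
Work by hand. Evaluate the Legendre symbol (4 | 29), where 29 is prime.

1

Euler's criterion: (4/29) ≡ 4^14 (mod 29).
4^2 ≡ 16 (mod 29)
4^4 ≡ 24 (mod 29)
4^8 ≡ 25 (mod 29)
4^14 = 4^(8+4+2) ≡ 1 (mod 29).
Result is 1, so (4/29) = 1.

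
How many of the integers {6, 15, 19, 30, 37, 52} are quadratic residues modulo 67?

(6/67) = +1 → QR.
(15/67) = +1 → QR.
(19/67) = +1 → QR.
(30/67) = -1 → non-residue.
(37/67) = +1 → QR.
(52/67) = -1 → non-residue.
Total quadratic residues among the 6: 4.

4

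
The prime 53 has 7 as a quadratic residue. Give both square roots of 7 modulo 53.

53 ≡ 1 (mod 4), so we find a root by search.
Trying successive values, 22² = 484 ≡ 7 (mod 53). The other root is 53 − 22 = 31.

22, 31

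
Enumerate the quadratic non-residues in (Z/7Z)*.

3,5,6

Square k = 1,…,3 (k and 7−k give the same square):
1²=1, 2²=4, 3²≡2 (mod 7).
The residues are {1, 2, 4}; the non-residues are the remaining 3 nonzero classes.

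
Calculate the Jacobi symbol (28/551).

Pull out 2^2: since 551 ≡ 7 (mod 8), (2/551) = +1, so (2/551)^2 = +1.
Reciprocity: 7 ≡ 3 and 551 ≡ 3 (mod 4), so (7/551) = −(551/7).
Reduce top mod 7: now compute (5/7).
Reciprocity: 5 ≡ 1 and 7 ≡ 3 (mod 4), so (5/7) = +(7/5).
Reduce top mod 5: now compute (2/5).
Pull out 2: since 5 ≡ 5 (mod 8), (2/5) = -1.
Reached (1/5) = 1. Collecting the sign flips along the way, the symbol is +1.

1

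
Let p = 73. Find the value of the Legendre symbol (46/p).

1

Euler's criterion: (46/73) ≡ 46^36 (mod 73).
46^2 ≡ 72 (mod 73)
46^4 ≡ 1 (mod 73)
46^8 ≡ 1 (mod 73)
46^16 ≡ 1 (mod 73)
46^32 ≡ 1 (mod 73)
46^36 = 46^(32+4) ≡ 1 (mod 73).
Result is 1, so (46/73) = 1.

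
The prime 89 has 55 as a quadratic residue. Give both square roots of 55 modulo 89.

89 ≡ 1 (mod 4), so we find a root by search.
Trying successive values, 12² = 144 ≡ 55 (mod 89). The other root is 89 − 12 = 77.

12, 77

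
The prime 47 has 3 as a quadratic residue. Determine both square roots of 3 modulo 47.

Since 47 ≡ 3 (mod 4), a square root of 3 is 3^((47+1)/4) = 3^12 mod 47.
Repeated squaring: 3^2≡9, 3^4≡34, 3^8≡28 (mod 47).
3^12 = 3^(8+4) ≡ 12 (mod 47).
Check: 12² = 144 ≡ 3 (mod 47). The two roots are 12 and 35.

12, 35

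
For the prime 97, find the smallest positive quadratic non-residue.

(2/97) = +1, so 2 is a residue.
(3/97) = +1, so 3 is a residue.
(4/97) = +1, so 4 is a residue.
(5/97) = −1, so 5 is the smallest positive non-residue mod 97.

5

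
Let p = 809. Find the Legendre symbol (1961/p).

1

First reduce: 1961 ≡ 343 (mod 809).
Reciprocity: 343 ≡ 3 and 809 ≡ 1 (mod 4), so (343/809) = +(809/343).
Reduce top mod 343: now compute (123/343).
Reciprocity: 123 ≡ 3 and 343 ≡ 3 (mod 4), so (123/343) = −(343/123).
Reduce top mod 123: now compute (97/123).
Reciprocity: 97 ≡ 1 and 123 ≡ 3 (mod 4), so (97/123) = +(123/97).
Reduce top mod 97: now compute (26/97).
Pull out 2: since 97 ≡ 1 (mod 8), (2/97) = +1.
Reciprocity: 13 ≡ 1 and 97 ≡ 1 (mod 4), so (13/97) = +(97/13).
Reduce top mod 13: now compute (6/13).
Pull out 2: since 13 ≡ 5 (mod 8), (2/13) = -1.
Reciprocity: 3 ≡ 3 and 13 ≡ 1 (mod 4), so (3/13) = +(13/3).
Reduce top mod 3: now compute (1/3).
Reached (1/3) = 1. Collecting the sign flips along the way, the symbol is +1.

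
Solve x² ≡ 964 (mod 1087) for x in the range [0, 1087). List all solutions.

65, 1022

Since 1087 ≡ 3 (mod 4), a square root of 964 is 964^((1087+1)/4) = 964^272 mod 1087.
Repeated squaring: 964^2≡998, 964^4≡312, 964^8≡601, 964^16≡317, 964^32≡485, 964^64≡433, 964^128≡525, 964^256≡614 (mod 1087).
964^272 = 964^(256+16) ≡ 65 (mod 1087).
Check: 65² = 4225 ≡ 964 (mod 1087). The two roots are 65 and 1022.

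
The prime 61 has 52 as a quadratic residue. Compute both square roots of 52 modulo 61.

61 ≡ 1 (mod 4), so we find a root by search.
Trying successive values, 28² = 784 ≡ 52 (mod 61). The other root is 61 − 28 = 33.

28, 33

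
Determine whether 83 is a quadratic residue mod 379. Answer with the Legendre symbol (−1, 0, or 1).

Euler's criterion: (83/379) ≡ 83^189 (mod 379).
83^2 ≡ 67 (mod 379)
83^4 ≡ 320 (mod 379)
83^8 ≡ 70 (mod 379)
83^16 ≡ 352 (mod 379)
83^32 ≡ 350 (mod 379)
83^64 ≡ 83 (mod 379)
83^128 ≡ 67 (mod 379)
83^189 = 83^(128+32+16+8+4+1) ≡ 1 (mod 379).
Result is 1, so (83/379) = 1.

1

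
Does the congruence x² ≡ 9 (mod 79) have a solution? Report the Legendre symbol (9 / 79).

Reciprocity: 9 ≡ 1 and 79 ≡ 3 (mod 4), so (9/79) = +(79/9).
Reduce top mod 9: now compute (7/9).
Reciprocity: 7 ≡ 3 and 9 ≡ 1 (mod 4), so (7/9) = +(9/7).
Reduce top mod 7: now compute (2/7).
Pull out 2: since 7 ≡ 7 (mod 8), (2/7) = +1.
Reached (1/7) = 1. Collecting the sign flips along the way, the symbol is +1.

1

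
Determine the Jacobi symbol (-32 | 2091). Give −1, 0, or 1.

First reduce: -32 ≡ 2059 (mod 2091).
Reciprocity: 2059 ≡ 3 and 2091 ≡ 3 (mod 4), so (2059/2091) = −(2091/2059).
Reduce top mod 2059: now compute (32/2059).
Pull out 2^5: since 2059 ≡ 3 (mod 8), (2/2059) = -1, so (2/2059)^5 = -1.
Reached (1/2059) = 1. Collecting the sign flips along the way, the symbol is +1.

1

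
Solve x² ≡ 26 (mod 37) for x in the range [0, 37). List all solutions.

10, 27

37 ≡ 1 (mod 4), so we find a root by search.
Trying successive values, 10² = 100 ≡ 26 (mod 37). The other root is 37 − 10 = 27.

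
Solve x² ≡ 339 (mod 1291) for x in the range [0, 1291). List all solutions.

Since 1291 ≡ 3 (mod 4), a square root of 339 is 339^((1291+1)/4) = 339^323 mod 1291.
Repeated squaring: 339^2≡22, 339^4≡484, 339^8≡585, 339^16≡110, 339^32≡481, 339^64≡272, 339^128≡397, 339^256≡107 (mod 1291).
339^323 = 339^(256+64+2+1) ≡ 511 (mod 1291).
Check: 511² = 261121 ≡ 339 (mod 1291). The two roots are 511 and 780.

511, 780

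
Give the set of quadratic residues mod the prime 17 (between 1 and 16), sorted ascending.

Square k = 1,…,8 (k and 17−k give the same square):
1²=1, 2²=4, 3²=9, 4²=16, 5²≡8, 6²≡2, 7²≡15, 8²≡13 (mod 17).
So the quadratic residues mod 17 are {1, 2, 4, 8, 9, 13, 15, 16}.

1, 2, 4, 8, 9, 13, 15, 16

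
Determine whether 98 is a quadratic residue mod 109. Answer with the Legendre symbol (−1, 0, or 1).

-1

Pull out 2: since 109 ≡ 5 (mod 8), (2/109) = -1.
Reciprocity: 49 ≡ 1 and 109 ≡ 1 (mod 4), so (49/109) = +(109/49).
Reduce top mod 49: now compute (11/49).
Reciprocity: 11 ≡ 3 and 49 ≡ 1 (mod 4), so (11/49) = +(49/11).
Reduce top mod 11: now compute (5/11).
Reciprocity: 5 ≡ 1 and 11 ≡ 3 (mod 4), so (5/11) = +(11/5).
Reduce top mod 5: now compute (1/5).
Reached (1/5) = 1. Collecting the sign flips along the way, the symbol is -1.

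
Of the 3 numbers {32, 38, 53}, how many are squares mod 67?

(32/67) = -1 → non-residue.
(38/67) = -1 → non-residue.
(53/67) = -1 → non-residue.
Total quadratic residues among the 3: 0.

0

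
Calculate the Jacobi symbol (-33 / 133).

First reduce: -33 ≡ 100 (mod 133).
Pull out 2^2: since 133 ≡ 5 (mod 8), (2/133) = -1, so (2/133)^2 = +1.
Reciprocity: 25 ≡ 1 and 133 ≡ 1 (mod 4), so (25/133) = +(133/25).
Reduce top mod 25: now compute (8/25).
Pull out 2^3: since 25 ≡ 1 (mod 8), (2/25) = +1, so (2/25)^3 = +1.
Reached (1/25) = 1. Collecting the sign flips along the way, the symbol is +1.

1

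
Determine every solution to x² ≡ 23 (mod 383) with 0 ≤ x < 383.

52, 331

Since 383 ≡ 3 (mod 4), a square root of 23 is 23^((383+1)/4) = 23^96 mod 383.
Repeated squaring: 23^2≡146, 23^4≡251, 23^8≡189, 23^16≡102, 23^32≡63, 23^64≡139 (mod 383).
23^96 = 23^(64+32) ≡ 331 (mod 383).
Check: 331² = 109561 ≡ 23 (mod 383). The two roots are 52 and 331.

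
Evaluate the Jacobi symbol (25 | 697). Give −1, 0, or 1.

1

Reciprocity: 25 ≡ 1 and 697 ≡ 1 (mod 4), so (25/697) = +(697/25).
Reduce top mod 25: now compute (22/25).
Pull out 2: since 25 ≡ 1 (mod 8), (2/25) = +1.
Reciprocity: 11 ≡ 3 and 25 ≡ 1 (mod 4), so (11/25) = +(25/11).
Reduce top mod 11: now compute (3/11).
Reciprocity: 3 ≡ 3 and 11 ≡ 3 (mod 4), so (3/11) = −(11/3).
Reduce top mod 3: now compute (2/3).
Pull out 2: since 3 ≡ 3 (mod 8), (2/3) = -1.
Reached (1/3) = 1. Collecting the sign flips along the way, the symbol is +1.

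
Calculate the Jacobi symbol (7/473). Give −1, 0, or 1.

1

Reciprocity: 7 ≡ 3 and 473 ≡ 1 (mod 4), so (7/473) = +(473/7).
Reduce top mod 7: now compute (4/7).
Pull out 2^2: since 7 ≡ 7 (mod 8), (2/7) = +1, so (2/7)^2 = +1.
Reached (1/7) = 1. Collecting the sign flips along the way, the symbol is +1.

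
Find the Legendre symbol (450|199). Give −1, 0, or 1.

First reduce: 450 ≡ 52 (mod 199).
Pull out 2^2: since 199 ≡ 7 (mod 8), (2/199) = +1, so (2/199)^2 = +1.
Reciprocity: 13 ≡ 1 and 199 ≡ 3 (mod 4), so (13/199) = +(199/13).
Reduce top mod 13: now compute (4/13).
Pull out 2^2: since 13 ≡ 5 (mod 8), (2/13) = -1, so (2/13)^2 = +1.
Reached (1/13) = 1. Collecting the sign flips along the way, the symbol is +1.

1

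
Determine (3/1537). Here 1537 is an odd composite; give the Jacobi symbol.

1

Reciprocity: 3 ≡ 3 and 1537 ≡ 1 (mod 4), so (3/1537) = +(1537/3).
Reduce top mod 3: now compute (1/3).
Reached (1/3) = 1. Collecting the sign flips along the way, the symbol is +1.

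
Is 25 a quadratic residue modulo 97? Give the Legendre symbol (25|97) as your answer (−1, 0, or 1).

1

Reciprocity: 25 ≡ 1 and 97 ≡ 1 (mod 4), so (25/97) = +(97/25).
Reduce top mod 25: now compute (22/25).
Pull out 2: since 25 ≡ 1 (mod 8), (2/25) = +1.
Reciprocity: 11 ≡ 3 and 25 ≡ 1 (mod 4), so (11/25) = +(25/11).
Reduce top mod 11: now compute (3/11).
Reciprocity: 3 ≡ 3 and 11 ≡ 3 (mod 4), so (3/11) = −(11/3).
Reduce top mod 3: now compute (2/3).
Pull out 2: since 3 ≡ 3 (mod 8), (2/3) = -1.
Reached (1/3) = 1. Collecting the sign flips along the way, the symbol is +1.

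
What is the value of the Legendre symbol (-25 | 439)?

First reduce: -25 ≡ 414 (mod 439).
Pull out 2: since 439 ≡ 7 (mod 8), (2/439) = +1.
Reciprocity: 207 ≡ 3 and 439 ≡ 3 (mod 4), so (207/439) = −(439/207).
Reduce top mod 207: now compute (25/207).
Reciprocity: 25 ≡ 1 and 207 ≡ 3 (mod 4), so (25/207) = +(207/25).
Reduce top mod 25: now compute (7/25).
Reciprocity: 7 ≡ 3 and 25 ≡ 1 (mod 4), so (7/25) = +(25/7).
Reduce top mod 7: now compute (4/7).
Pull out 2^2: since 7 ≡ 7 (mod 8), (2/7) = +1, so (2/7)^2 = +1.
Reached (1/7) = 1. Collecting the sign flips along the way, the symbol is -1.

-1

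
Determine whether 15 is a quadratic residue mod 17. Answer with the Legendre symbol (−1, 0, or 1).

Reciprocity: 15 ≡ 3 and 17 ≡ 1 (mod 4), so (15/17) = +(17/15).
Reduce top mod 15: now compute (2/15).
Pull out 2: since 15 ≡ 7 (mod 8), (2/15) = +1.
Reached (1/15) = 1. Collecting the sign flips along the way, the symbol is +1.

1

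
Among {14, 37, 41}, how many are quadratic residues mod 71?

1

(14/71) = -1 → non-residue.
(37/71) = +1 → QR.
(41/71) = -1 → non-residue.
Total quadratic residues among the 3: 1.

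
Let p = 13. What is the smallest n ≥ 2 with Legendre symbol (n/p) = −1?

(2/13) = −1, so 2 is the smallest positive non-residue mod 13.

2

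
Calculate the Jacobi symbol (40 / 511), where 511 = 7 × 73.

Pull out 2^3: since 511 ≡ 7 (mod 8), (2/511) = +1, so (2/511)^3 = +1.
Reciprocity: 5 ≡ 1 and 511 ≡ 3 (mod 4), so (5/511) = +(511/5).
Reduce top mod 5: now compute (1/5).
Reached (1/5) = 1. Collecting the sign flips along the way, the symbol is +1.

1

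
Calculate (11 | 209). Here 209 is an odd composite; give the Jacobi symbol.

Reciprocity: 11 ≡ 3 and 209 ≡ 1 (mod 4), so (11/209) = +(209/11).
Reduce top mod 11: now compute (0/11).
Top reduces to 0: gcd > 1, so the symbol is 0.

0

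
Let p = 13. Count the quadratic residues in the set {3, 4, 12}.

(3/13) = +1 → QR.
(4/13) = +1 → QR.
(12/13) = +1 → QR.
Total quadratic residues among the 3: 3.

3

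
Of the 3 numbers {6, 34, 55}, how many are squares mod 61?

1

(6/61) = -1 → non-residue.
(34/61) = +1 → QR.
(55/61) = -1 → non-residue.
Total quadratic residues among the 3: 1.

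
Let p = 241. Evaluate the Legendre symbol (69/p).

-1

Reciprocity: 69 ≡ 1 and 241 ≡ 1 (mod 4), so (69/241) = +(241/69).
Reduce top mod 69: now compute (34/69).
Pull out 2: since 69 ≡ 5 (mod 8), (2/69) = -1.
Reciprocity: 17 ≡ 1 and 69 ≡ 1 (mod 4), so (17/69) = +(69/17).
Reduce top mod 17: now compute (1/17).
Reached (1/17) = 1. Collecting the sign flips along the way, the symbol is -1.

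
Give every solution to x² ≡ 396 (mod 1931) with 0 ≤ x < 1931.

Since 1931 ≡ 3 (mod 4), a square root of 396 is 396^((1931+1)/4) = 396^483 mod 1931.
Repeated squaring: 396^2≡405, 396^4≡1821, 396^8≡514, 396^16≡1580, 396^32≡1548, 396^64≡1864, 396^128≡627, 396^256≡1136 (mod 1931).
396^483 = 396^(256+128+64+32+2+1) ≡ 834 (mod 1931).
Check: 834² = 695556 ≡ 396 (mod 1931). The two roots are 834 and 1097.

834, 1097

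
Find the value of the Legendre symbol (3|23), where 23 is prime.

1

Euler's criterion: (3/23) ≡ 3^11 (mod 23).
3^2 ≡ 9 (mod 23)
3^4 ≡ 12 (mod 23)
3^8 ≡ 6 (mod 23)
3^11 = 3^(8+2+1) ≡ 1 (mod 23).
Result is 1, so (3/23) = 1.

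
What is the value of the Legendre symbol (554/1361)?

Pull out 2: since 1361 ≡ 1 (mod 8), (2/1361) = +1.
Reciprocity: 277 ≡ 1 and 1361 ≡ 1 (mod 4), so (277/1361) = +(1361/277).
Reduce top mod 277: now compute (253/277).
Reciprocity: 253 ≡ 1 and 277 ≡ 1 (mod 4), so (253/277) = +(277/253).
Reduce top mod 253: now compute (24/253).
Pull out 2^3: since 253 ≡ 5 (mod 8), (2/253) = -1, so (2/253)^3 = -1.
Reciprocity: 3 ≡ 3 and 253 ≡ 1 (mod 4), so (3/253) = +(253/3).
Reduce top mod 3: now compute (1/3).
Reached (1/3) = 1. Collecting the sign flips along the way, the symbol is -1.

-1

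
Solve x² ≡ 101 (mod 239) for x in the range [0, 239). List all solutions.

Since 239 ≡ 3 (mod 4), a square root of 101 is 101^((239+1)/4) = 101^60 mod 239.
Repeated squaring: 101^2≡163, 101^4≡40, 101^8≡166, 101^16≡71, 101^32≡22 (mod 239).
101^60 = 101^(32+16+8+4) ≡ 36 (mod 239).
Check: 36² = 1296 ≡ 101 (mod 239). The two roots are 36 and 203.

36, 203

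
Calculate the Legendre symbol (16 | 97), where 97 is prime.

1

Pull out 2^4: since 97 ≡ 1 (mod 8), (2/97) = +1, so (2/97)^4 = +1.
Reached (1/97) = 1. Collecting the sign flips along the way, the symbol is +1.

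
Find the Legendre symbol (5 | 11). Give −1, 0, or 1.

Euler's criterion: (5/11) ≡ 5^5 (mod 11).
5^2 ≡ 3 (mod 11)
5^4 ≡ 9 (mod 11)
5^5 = 5^(4+1) ≡ 1 (mod 11).
Result is 1, so (5/11) = 1.

1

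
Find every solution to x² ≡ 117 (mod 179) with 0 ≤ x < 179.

81, 98

Since 179 ≡ 3 (mod 4), a square root of 117 is 117^((179+1)/4) = 117^45 mod 179.
Repeated squaring: 117^2≡85, 117^4≡65, 117^8≡108, 117^16≡29, 117^32≡125 (mod 179).
117^45 = 117^(32+8+4+1) ≡ 81 (mod 179).
Check: 81² = 6561 ≡ 117 (mod 179). The two roots are 81 and 98.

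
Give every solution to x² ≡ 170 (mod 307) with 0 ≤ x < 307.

Since 307 ≡ 3 (mod 4), a square root of 170 is 170^((307+1)/4) = 170^77 mod 307.
Repeated squaring: 170^2≡42, 170^4≡229, 170^8≡251, 170^16≡66, 170^32≡58, 170^64≡294 (mod 307).
170^77 = 170^(64+8+4+1) ≡ 28 (mod 307).
Check: 28² = 784 ≡ 170 (mod 307). The two roots are 28 and 279.

28, 279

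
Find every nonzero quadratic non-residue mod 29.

Square k = 1,…,14 (k and 29−k give the same square):
1²=1, 2²=4, 3²=9, 4²=16, 5²=25, 6²≡7, 7²≡20, 8²≡6, 9²≡23, 10²≡13, 11²≡5, 12²≡28, 13²≡24, 14²≡22 (mod 29).
The residues are {1, 4, 5, 6, 7, 9, 13, 16, 20, 22, 23, 24, 25, 28}; the non-residues are the remaining 14 nonzero classes.

2 3 8 10 11 12 14 15 17 18 19 21 26 27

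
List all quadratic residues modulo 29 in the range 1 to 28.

Square k = 1,…,14 (k and 29−k give the same square):
1²=1, 2²=4, 3²=9, 4²=16, 5²=25, 6²≡7, 7²≡20, 8²≡6, 9²≡23, 10²≡13, 11²≡5, 12²≡28, 13²≡24, 14²≡22 (mod 29).
So the quadratic residues mod 29 are {1, 4, 5, 6, 7, 9, 13, 16, 20, 22, 23, 24, 25, 28}.

1,4,5,6,7,9,13,16,20,22,23,24,25,28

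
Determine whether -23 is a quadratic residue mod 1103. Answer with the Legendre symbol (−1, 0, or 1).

-1

First reduce: -23 ≡ 1080 (mod 1103).
Pull out 2^3: since 1103 ≡ 7 (mod 8), (2/1103) = +1, so (2/1103)^3 = +1.
Reciprocity: 135 ≡ 3 and 1103 ≡ 3 (mod 4), so (135/1103) = −(1103/135).
Reduce top mod 135: now compute (23/135).
Reciprocity: 23 ≡ 3 and 135 ≡ 3 (mod 4), so (23/135) = −(135/23).
Reduce top mod 23: now compute (20/23).
Pull out 2^2: since 23 ≡ 7 (mod 8), (2/23) = +1, so (2/23)^2 = +1.
Reciprocity: 5 ≡ 1 and 23 ≡ 3 (mod 4), so (5/23) = +(23/5).
Reduce top mod 5: now compute (3/5).
Reciprocity: 3 ≡ 3 and 5 ≡ 1 (mod 4), so (3/5) = +(5/3).
Reduce top mod 3: now compute (2/3).
Pull out 2: since 3 ≡ 3 (mod 8), (2/3) = -1.
Reached (1/3) = 1. Collecting the sign flips along the way, the symbol is -1.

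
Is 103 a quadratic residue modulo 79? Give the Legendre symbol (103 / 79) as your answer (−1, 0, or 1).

Euler's criterion: (103/79) ≡ 24^39 (mod 79).
24^2 ≡ 23 (mod 79)
24^4 ≡ 55 (mod 79)
24^8 ≡ 23 (mod 79)
24^16 ≡ 55 (mod 79)
24^32 ≡ 23 (mod 79)
24^39 = 24^(32+4+2+1) ≡ 78 (mod 79).
Result is 78 ≡ −1, so (103/79) = −1.

-1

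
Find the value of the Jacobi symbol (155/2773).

Reciprocity: 155 ≡ 3 and 2773 ≡ 1 (mod 4), so (155/2773) = +(2773/155).
Reduce top mod 155: now compute (138/155).
Pull out 2: since 155 ≡ 3 (mod 8), (2/155) = -1.
Reciprocity: 69 ≡ 1 and 155 ≡ 3 (mod 4), so (69/155) = +(155/69).
Reduce top mod 69: now compute (17/69).
Reciprocity: 17 ≡ 1 and 69 ≡ 1 (mod 4), so (17/69) = +(69/17).
Reduce top mod 17: now compute (1/17).
Reached (1/17) = 1. Collecting the sign flips along the way, the symbol is -1.

-1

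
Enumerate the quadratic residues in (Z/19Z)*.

Square k = 1,…,9 (k and 19−k give the same square):
1²=1, 2²=4, 3²=9, 4²=16, 5²≡6, 6²≡17, 7²≡11, 8²≡7, 9²≡5 (mod 19).
So the quadratic residues mod 19 are {1, 4, 5, 6, 7, 9, 11, 16, 17}.

1,4,5,6,7,9,11,16,17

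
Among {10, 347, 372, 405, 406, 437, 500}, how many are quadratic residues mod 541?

6

(10/541) = -1 → non-residue.
(347/541) = +1 → QR.
(372/541) = +1 → QR.
(405/541) = +1 → QR.
(406/541) = +1 → QR.
(437/541) = +1 → QR.
(500/541) = +1 → QR.
Total quadratic residues among the 7: 6.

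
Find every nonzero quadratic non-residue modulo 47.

5 10 11 13 15 19 20 22 23 26 29 30 31 33 35 38 39 40 41 43 44 45 46

Square k = 1,…,23 (k and 47−k give the same square):
1²=1, 2²=4, 3²=9, 4²=16, 5²=25, 6²=36, 7²≡2, 8²≡17, 9²≡34, 10²≡6, 11²≡27, 12²≡3, 13²≡28, 14²≡8, 15²≡37, 16²≡21, 17²≡7, 18²≡42, 19²≡32, 20²≡24, 21²≡18, 22²≡14, 23²≡12 (mod 47).
The residues are {1, 2, 3, 4, 6, 7, 8, 9, 12, 14, 16, 17, 18, 21, 24, 25, 27, 28, 32, 34, 36, 37, 42}; the non-residues are the remaining 23 nonzero classes.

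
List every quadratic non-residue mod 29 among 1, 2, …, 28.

Square k = 1,…,14 (k and 29−k give the same square):
1²=1, 2²=4, 3²=9, 4²=16, 5²=25, 6²≡7, 7²≡20, 8²≡6, 9²≡23, 10²≡13, 11²≡5, 12²≡28, 13²≡24, 14²≡22 (mod 29).
The residues are {1, 4, 5, 6, 7, 9, 13, 16, 20, 22, 23, 24, 25, 28}; the non-residues are the remaining 14 nonzero classes.

2,3,8,10,11,12,14,15,17,18,19,21,26,27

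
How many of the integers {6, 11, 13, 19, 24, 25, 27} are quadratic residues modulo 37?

(6/37) = -1 → non-residue.
(11/37) = +1 → QR.
(13/37) = -1 → non-residue.
(19/37) = -1 → non-residue.
(24/37) = -1 → non-residue.
(25/37) = +1 → QR.
(27/37) = +1 → QR.
Total quadratic residues among the 7: 3.

3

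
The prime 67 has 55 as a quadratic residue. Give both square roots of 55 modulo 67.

16, 51

Since 67 ≡ 3 (mod 4), a square root of 55 is 55^((67+1)/4) = 55^17 mod 67.
Repeated squaring: 55^2≡10, 55^4≡33, 55^8≡17, 55^16≡21 (mod 67).
55^17 = 55^(16+1) ≡ 16 (mod 67).
Check: 16² = 256 ≡ 55 (mod 67). The two roots are 16 and 51.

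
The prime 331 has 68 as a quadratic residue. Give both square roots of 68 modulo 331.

125, 206

Since 331 ≡ 3 (mod 4), a square root of 68 is 68^((331+1)/4) = 68^83 mod 331.
Repeated squaring: 68^2≡321, 68^4≡100, 68^8≡70, 68^16≡266, 68^32≡253, 68^64≡126 (mod 331).
68^83 = 68^(64+16+2+1) ≡ 125 (mod 331).
Check: 125² = 15625 ≡ 68 (mod 331). The two roots are 125 and 206.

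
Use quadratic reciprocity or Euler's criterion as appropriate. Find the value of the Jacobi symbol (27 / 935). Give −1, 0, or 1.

Reciprocity: 27 ≡ 3 and 935 ≡ 3 (mod 4), so (27/935) = −(935/27).
Reduce top mod 27: now compute (17/27).
Reciprocity: 17 ≡ 1 and 27 ≡ 3 (mod 4), so (17/27) = +(27/17).
Reduce top mod 17: now compute (10/17).
Pull out 2: since 17 ≡ 1 (mod 8), (2/17) = +1.
Reciprocity: 5 ≡ 1 and 17 ≡ 1 (mod 4), so (5/17) = +(17/5).
Reduce top mod 5: now compute (2/5).
Pull out 2: since 5 ≡ 5 (mod 8), (2/5) = -1.
Reached (1/5) = 1. Collecting the sign flips along the way, the symbol is +1.

1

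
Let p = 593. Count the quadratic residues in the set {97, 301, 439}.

3

(97/593) = +1 → QR.
(301/593) = +1 → QR.
(439/593) = +1 → QR.
Total quadratic residues among the 3: 3.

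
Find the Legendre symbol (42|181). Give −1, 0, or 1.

1

Euler's criterion: (42/181) ≡ 42^90 (mod 181).
42^2 ≡ 135 (mod 181)
42^4 ≡ 125 (mod 181)
42^8 ≡ 59 (mod 181)
42^16 ≡ 42 (mod 181)
42^32 ≡ 135 (mod 181)
42^64 ≡ 125 (mod 181)
42^90 = 42^(64+16+8+2) ≡ 1 (mod 181).
Result is 1, so (42/181) = 1.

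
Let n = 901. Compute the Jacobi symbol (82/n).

Pull out 2: since 901 ≡ 5 (mod 8), (2/901) = -1.
Reciprocity: 41 ≡ 1 and 901 ≡ 1 (mod 4), so (41/901) = +(901/41).
Reduce top mod 41: now compute (40/41).
Pull out 2^3: since 41 ≡ 1 (mod 8), (2/41) = +1, so (2/41)^3 = +1.
Reciprocity: 5 ≡ 1 and 41 ≡ 1 (mod 4), so (5/41) = +(41/5).
Reduce top mod 5: now compute (1/5).
Reached (1/5) = 1. Collecting the sign flips along the way, the symbol is -1.

-1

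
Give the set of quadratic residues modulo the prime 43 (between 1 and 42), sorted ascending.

Square k = 1,…,21 (k and 43−k give the same square):
1²=1, 2²=4, 3²=9, 4²=16, 5²=25, 6²=36, 7²≡6, 8²≡21, 9²≡38, 10²≡14, 11²≡35, 12²≡15, 13²≡40, 14²≡24, 15²≡10, 16²≡41, 17²≡31, 18²≡23, 19²≡17, 20²≡13, 21²≡11 (mod 43).
So the quadratic residues mod 43 are {1, 4, 6, 9, 10, 11, 13, 14, 15, 16, 17, 21, 23, 24, 25, 31, 35, 36, 38, 40, 41}.

1,4,6,9,10,11,13,14,15,16,17,21,23,24,25,31,35,36,38,40,41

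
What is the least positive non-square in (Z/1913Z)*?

3

(2/1913) = +1, so 2 is a residue.
(3/1913) = −1, so 3 is the smallest positive non-residue mod 1913.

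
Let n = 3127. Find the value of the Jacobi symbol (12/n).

Pull out 2^2: since 3127 ≡ 7 (mod 8), (2/3127) = +1, so (2/3127)^2 = +1.
Reciprocity: 3 ≡ 3 and 3127 ≡ 3 (mod 4), so (3/3127) = −(3127/3).
Reduce top mod 3: now compute (1/3).
Reached (1/3) = 1. Collecting the sign flips along the way, the symbol is -1.

-1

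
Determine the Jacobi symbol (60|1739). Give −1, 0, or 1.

Pull out 2^2: since 1739 ≡ 3 (mod 8), (2/1739) = -1, so (2/1739)^2 = +1.
Reciprocity: 15 ≡ 3 and 1739 ≡ 3 (mod 4), so (15/1739) = −(1739/15).
Reduce top mod 15: now compute (14/15).
Pull out 2: since 15 ≡ 7 (mod 8), (2/15) = +1.
Reciprocity: 7 ≡ 3 and 15 ≡ 3 (mod 4), so (7/15) = −(15/7).
Reduce top mod 7: now compute (1/7).
Reached (1/7) = 1. Collecting the sign flips along the way, the symbol is +1.

1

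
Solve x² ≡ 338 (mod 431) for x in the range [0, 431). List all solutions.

Since 431 ≡ 3 (mod 4), a square root of 338 is 338^((431+1)/4) = 338^108 mod 431.
Repeated squaring: 338^2≡29, 338^4≡410, 338^8≡10, 338^16≡100, 338^32≡87, 338^64≡242 (mod 431).
338^108 = 338^(64+32+8+4) ≡ 289 (mod 431).
Check: 289² = 83521 ≡ 338 (mod 431). The two roots are 142 and 289.

142, 289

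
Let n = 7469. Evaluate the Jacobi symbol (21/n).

Reciprocity: 21 ≡ 1 and 7469 ≡ 1 (mod 4), so (21/7469) = +(7469/21).
Reduce top mod 21: now compute (14/21).
Pull out 2: since 21 ≡ 5 (mod 8), (2/21) = -1.
Reciprocity: 7 ≡ 3 and 21 ≡ 1 (mod 4), so (7/21) = +(21/7).
Reduce top mod 7: now compute (0/7).
Top reduces to 0: gcd > 1, so the symbol is 0.

0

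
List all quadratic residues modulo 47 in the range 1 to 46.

1, 2, 3, 4, 6, 7, 8, 9, 12, 14, 16, 17, 18, 21, 24, 25, 27, 28, 32, 34, 36, 37, 42

Square k = 1,…,23 (k and 47−k give the same square):
1²=1, 2²=4, 3²=9, 4²=16, 5²=25, 6²=36, 7²≡2, 8²≡17, 9²≡34, 10²≡6, 11²≡27, 12²≡3, 13²≡28, 14²≡8, 15²≡37, 16²≡21, 17²≡7, 18²≡42, 19²≡32, 20²≡24, 21²≡18, 22²≡14, 23²≡12 (mod 47).
So the quadratic residues mod 47 are {1, 2, 3, 4, 6, 7, 8, 9, 12, 14, 16, 17, 18, 21, 24, 25, 27, 28, 32, 34, 36, 37, 42}.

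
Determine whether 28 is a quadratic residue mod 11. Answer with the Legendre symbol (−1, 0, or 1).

-1

Euler's criterion: (28/11) ≡ 6^5 (mod 11).
6^2 ≡ 3 (mod 11)
6^4 ≡ 9 (mod 11)
6^5 = 6^(4+1) ≡ 10 (mod 11).
Result is 10 ≡ −1, so (28/11) = −1.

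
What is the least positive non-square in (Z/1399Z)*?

3

(2/1399) = +1, so 2 is a residue.
(3/1399) = −1, so 3 is the smallest positive non-residue mod 1399.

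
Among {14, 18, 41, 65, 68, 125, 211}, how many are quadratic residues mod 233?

(14/233) = +1 → QR.
(18/233) = +1 → QR.
(41/233) = -1 → non-residue.
(65/233) = -1 → non-residue.
(68/233) = -1 → non-residue.
(125/233) = -1 → non-residue.
(211/233) = -1 → non-residue.
Total quadratic residues among the 7: 2.

2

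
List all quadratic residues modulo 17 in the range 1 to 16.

1, 2, 4, 8, 9, 13, 15, 16

Square k = 1,…,8 (k and 17−k give the same square):
1²=1, 2²=4, 3²=9, 4²=16, 5²≡8, 6²≡2, 7²≡15, 8²≡13 (mod 17).
So the quadratic residues mod 17 are {1, 2, 4, 8, 9, 13, 15, 16}.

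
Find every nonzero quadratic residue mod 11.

1,3,4,5,9

Square k = 1,…,5 (k and 11−k give the same square):
1²=1, 2²=4, 3²=9, 4²≡5, 5²≡3 (mod 11).
So the quadratic residues mod 11 are {1, 3, 4, 5, 9}.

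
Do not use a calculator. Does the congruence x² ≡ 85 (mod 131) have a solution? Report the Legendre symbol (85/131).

Euler's criterion: (85/131) ≡ 85^65 (mod 131).
85^2 ≡ 20 (mod 131)
85^4 ≡ 7 (mod 131)
85^8 ≡ 49 (mod 131)
85^16 ≡ 43 (mod 131)
85^32 ≡ 15 (mod 131)
85^64 ≡ 94 (mod 131)
85^65 = 85^(64+1) ≡ 130 (mod 131).
Result is 130 ≡ −1, so (85/131) = −1.

-1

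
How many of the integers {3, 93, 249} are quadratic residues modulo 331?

0

(3/331) = -1 → non-residue.
(93/331) = -1 → non-residue.
(249/331) = -1 → non-residue.
Total quadratic residues among the 3: 0.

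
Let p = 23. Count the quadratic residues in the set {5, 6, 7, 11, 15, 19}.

(5/23) = -1 → non-residue.
(6/23) = +1 → QR.
(7/23) = -1 → non-residue.
(11/23) = -1 → non-residue.
(15/23) = -1 → non-residue.
(19/23) = -1 → non-residue.
Total quadratic residues among the 6: 1.

1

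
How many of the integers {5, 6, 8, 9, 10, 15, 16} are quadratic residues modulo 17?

(5/17) = -1 → non-residue.
(6/17) = -1 → non-residue.
(8/17) = +1 → QR.
(9/17) = +1 → QR.
(10/17) = -1 → non-residue.
(15/17) = +1 → QR.
(16/17) = +1 → QR.
Total quadratic residues among the 7: 4.

4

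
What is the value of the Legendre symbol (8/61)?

-1

Pull out 2^3: since 61 ≡ 5 (mod 8), (2/61) = -1, so (2/61)^3 = -1.
Reached (1/61) = 1. Collecting the sign flips along the way, the symbol is -1.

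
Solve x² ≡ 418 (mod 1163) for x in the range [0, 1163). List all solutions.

Since 1163 ≡ 3 (mod 4), a square root of 418 is 418^((1163+1)/4) = 418^291 mod 1163.
Repeated squaring: 418^2≡274, 418^4≡644, 418^8≡708, 418^16≡11, 418^32≡121, 418^64≡685, 418^128≡536, 418^256≡35 (mod 1163).
418^291 = 418^(256+32+2+1) ≡ 1077 (mod 1163).
Check: 1077² = 1159929 ≡ 418 (mod 1163). The two roots are 86 and 1077.

86, 1077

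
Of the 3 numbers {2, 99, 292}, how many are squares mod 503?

3

(2/503) = +1 → QR.
(99/503) = +1 → QR.
(292/503) = +1 → QR.
Total quadratic residues among the 3: 3.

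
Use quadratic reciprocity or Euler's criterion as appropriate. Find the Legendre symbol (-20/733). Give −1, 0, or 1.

-1

First reduce: -20 ≡ 713 (mod 733).
Reciprocity: 713 ≡ 1 and 733 ≡ 1 (mod 4), so (713/733) = +(733/713).
Reduce top mod 713: now compute (20/713).
Pull out 2^2: since 713 ≡ 1 (mod 8), (2/713) = +1, so (2/713)^2 = +1.
Reciprocity: 5 ≡ 1 and 713 ≡ 1 (mod 4), so (5/713) = +(713/5).
Reduce top mod 5: now compute (3/5).
Reciprocity: 3 ≡ 3 and 5 ≡ 1 (mod 4), so (3/5) = +(5/3).
Reduce top mod 3: now compute (2/3).
Pull out 2: since 3 ≡ 3 (mod 8), (2/3) = -1.
Reached (1/3) = 1. Collecting the sign flips along the way, the symbol is -1.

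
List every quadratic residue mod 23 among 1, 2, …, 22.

1, 2, 3, 4, 6, 8, 9, 12, 13, 16, 18

Square k = 1,…,11 (k and 23−k give the same square):
1²=1, 2²=4, 3²=9, 4²=16, 5²≡2, 6²≡13, 7²≡3, 8²≡18, 9²≡12, 10²≡8, 11²≡6 (mod 23).
So the quadratic residues mod 23 are {1, 2, 3, 4, 6, 8, 9, 12, 13, 16, 18}.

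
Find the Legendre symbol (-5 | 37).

-1

Euler's criterion: (-5/37) ≡ 32^18 (mod 37).
32^2 ≡ 25 (mod 37)
32^4 ≡ 33 (mod 37)
32^8 ≡ 16 (mod 37)
32^16 ≡ 34 (mod 37)
32^18 = 32^(16+2) ≡ 36 (mod 37).
Result is 36 ≡ −1, so (-5/37) = −1.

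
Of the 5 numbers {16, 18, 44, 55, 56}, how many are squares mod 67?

3

(16/67) = +1 → QR.
(18/67) = -1 → non-residue.
(44/67) = -1 → non-residue.
(55/67) = +1 → QR.
(56/67) = +1 → QR.
Total quadratic residues among the 5: 3.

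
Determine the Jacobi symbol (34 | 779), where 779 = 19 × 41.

1

Pull out 2: since 779 ≡ 3 (mod 8), (2/779) = -1.
Reciprocity: 17 ≡ 1 and 779 ≡ 3 (mod 4), so (17/779) = +(779/17).
Reduce top mod 17: now compute (14/17).
Pull out 2: since 17 ≡ 1 (mod 8), (2/17) = +1.
Reciprocity: 7 ≡ 3 and 17 ≡ 1 (mod 4), so (7/17) = +(17/7).
Reduce top mod 7: now compute (3/7).
Reciprocity: 3 ≡ 3 and 7 ≡ 3 (mod 4), so (3/7) = −(7/3).
Reduce top mod 3: now compute (1/3).
Reached (1/3) = 1. Collecting the sign flips along the way, the symbol is +1.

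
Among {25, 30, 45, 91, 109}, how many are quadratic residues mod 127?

(25/127) = +1 → QR.
(30/127) = +1 → QR.
(45/127) = -1 → non-residue.
(91/127) = -1 → non-residue.
(109/127) = -1 → non-residue.
Total quadratic residues among the 5: 2.

2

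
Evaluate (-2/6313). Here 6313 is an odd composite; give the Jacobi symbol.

1

First reduce: -2 ≡ 6311 (mod 6313).
Reciprocity: 6311 ≡ 3 and 6313 ≡ 1 (mod 4), so (6311/6313) = +(6313/6311).
Reduce top mod 6311: now compute (2/6311).
Pull out 2: since 6311 ≡ 7 (mod 8), (2/6311) = +1.
Reached (1/6311) = 1. Collecting the sign flips along the way, the symbol is +1.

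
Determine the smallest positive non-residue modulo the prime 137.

3

(2/137) = +1, so 2 is a residue.
(3/137) = −1, so 3 is the smallest positive non-residue mod 137.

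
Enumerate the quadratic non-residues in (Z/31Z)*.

3 6 11 12 13 15 17 21 22 23 24 26 27 29 30

Square k = 1,…,15 (k and 31−k give the same square):
1²=1, 2²=4, 3²=9, 4²=16, 5²=25, 6²≡5, 7²≡18, 8²≡2, 9²≡19, 10²≡7, 11²≡28, 12²≡20, 13²≡14, 14²≡10, 15²≡8 (mod 31).
The residues are {1, 2, 4, 5, 7, 8, 9, 10, 14, 16, 18, 19, 20, 25, 28}; the non-residues are the remaining 15 nonzero classes.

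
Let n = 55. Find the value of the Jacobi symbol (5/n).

0

Reciprocity: 5 ≡ 1 and 55 ≡ 3 (mod 4), so (5/55) = +(55/5).
Reduce top mod 5: now compute (0/5).
Top reduces to 0: gcd > 1, so the symbol is 0.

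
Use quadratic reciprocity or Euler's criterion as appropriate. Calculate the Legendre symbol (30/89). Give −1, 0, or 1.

-1

Pull out 2: since 89 ≡ 1 (mod 8), (2/89) = +1.
Reciprocity: 15 ≡ 3 and 89 ≡ 1 (mod 4), so (15/89) = +(89/15).
Reduce top mod 15: now compute (14/15).
Pull out 2: since 15 ≡ 7 (mod 8), (2/15) = +1.
Reciprocity: 7 ≡ 3 and 15 ≡ 3 (mod 4), so (7/15) = −(15/7).
Reduce top mod 7: now compute (1/7).
Reached (1/7) = 1. Collecting the sign flips along the way, the symbol is -1.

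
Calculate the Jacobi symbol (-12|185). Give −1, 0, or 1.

-1

First reduce: -12 ≡ 173 (mod 185).
Reciprocity: 173 ≡ 1 and 185 ≡ 1 (mod 4), so (173/185) = +(185/173).
Reduce top mod 173: now compute (12/173).
Pull out 2^2: since 173 ≡ 5 (mod 8), (2/173) = -1, so (2/173)^2 = +1.
Reciprocity: 3 ≡ 3 and 173 ≡ 1 (mod 4), so (3/173) = +(173/3).
Reduce top mod 3: now compute (2/3).
Pull out 2: since 3 ≡ 3 (mod 8), (2/3) = -1.
Reached (1/3) = 1. Collecting the sign flips along the way, the symbol is -1.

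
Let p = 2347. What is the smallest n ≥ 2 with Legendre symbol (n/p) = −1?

(2/2347) = −1, so 2 is the smallest positive non-residue mod 2347.

2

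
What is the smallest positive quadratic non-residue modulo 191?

7

(2/191) = +1, so 2 is a residue.
(3/191) = +1, so 3 is a residue.
(4/191) = +1, so 4 is a residue.
(5/191) = +1, so 5 is a residue.
(6/191) = +1, so 6 is a residue.
(7/191) = −1, so 7 is the smallest positive non-residue mod 191.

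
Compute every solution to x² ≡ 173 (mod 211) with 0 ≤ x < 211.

54, 157

Since 211 ≡ 3 (mod 4), a square root of 173 is 173^((211+1)/4) = 173^53 mod 211.
Repeated squaring: 173^2≡178, 173^4≡34, 173^8≡101, 173^16≡73, 173^32≡54 (mod 211).
173^53 = 173^(32+16+4+1) ≡ 54 (mod 211).
Check: 54² = 2916 ≡ 173 (mod 211). The two roots are 54 and 157.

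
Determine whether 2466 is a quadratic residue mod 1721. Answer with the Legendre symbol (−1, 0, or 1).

1

First reduce: 2466 ≡ 745 (mod 1721).
Reciprocity: 745 ≡ 1 and 1721 ≡ 1 (mod 4), so (745/1721) = +(1721/745).
Reduce top mod 745: now compute (231/745).
Reciprocity: 231 ≡ 3 and 745 ≡ 1 (mod 4), so (231/745) = +(745/231).
Reduce top mod 231: now compute (52/231).
Pull out 2^2: since 231 ≡ 7 (mod 8), (2/231) = +1, so (2/231)^2 = +1.
Reciprocity: 13 ≡ 1 and 231 ≡ 3 (mod 4), so (13/231) = +(231/13).
Reduce top mod 13: now compute (10/13).
Pull out 2: since 13 ≡ 5 (mod 8), (2/13) = -1.
Reciprocity: 5 ≡ 1 and 13 ≡ 1 (mod 4), so (5/13) = +(13/5).
Reduce top mod 5: now compute (3/5).
Reciprocity: 3 ≡ 3 and 5 ≡ 1 (mod 4), so (3/5) = +(5/3).
Reduce top mod 3: now compute (2/3).
Pull out 2: since 3 ≡ 3 (mod 8), (2/3) = -1.
Reached (1/3) = 1. Collecting the sign flips along the way, the symbol is +1.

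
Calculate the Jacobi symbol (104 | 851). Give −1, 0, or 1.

1

Pull out 2^3: since 851 ≡ 3 (mod 8), (2/851) = -1, so (2/851)^3 = -1.
Reciprocity: 13 ≡ 1 and 851 ≡ 3 (mod 4), so (13/851) = +(851/13).
Reduce top mod 13: now compute (6/13).
Pull out 2: since 13 ≡ 5 (mod 8), (2/13) = -1.
Reciprocity: 3 ≡ 3 and 13 ≡ 1 (mod 4), so (3/13) = +(13/3).
Reduce top mod 3: now compute (1/3).
Reached (1/3) = 1. Collecting the sign flips along the way, the symbol is +1.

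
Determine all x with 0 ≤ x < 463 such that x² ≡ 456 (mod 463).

Since 463 ≡ 3 (mod 4), a square root of 456 is 456^((463+1)/4) = 456^116 mod 463.
Repeated squaring: 456^2≡49, 456^4≡86, 456^8≡451, 456^16≡144, 456^32≡364, 456^64≡78 (mod 463).
456^116 = 456^(64+32+16+4) ≡ 161 (mod 463).
Check: 161² = 25921 ≡ 456 (mod 463). The two roots are 161 and 302.

161, 302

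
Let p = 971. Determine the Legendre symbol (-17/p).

-1

Euler's criterion: (-17/971) ≡ 954^485 (mod 971).
954^2 ≡ 289 (mod 971)
954^4 ≡ 15 (mod 971)
954^8 ≡ 225 (mod 971)
954^16 ≡ 133 (mod 971)
954^32 ≡ 211 (mod 971)
954^64 ≡ 826 (mod 971)
954^128 ≡ 634 (mod 971)
954^256 ≡ 933 (mod 971)
954^485 = 954^(256+128+64+32+4+1) ≡ 970 (mod 971).
Result is 970 ≡ −1, so (-17/971) = −1.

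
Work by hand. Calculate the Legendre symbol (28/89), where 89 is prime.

-1

Pull out 2^2: since 89 ≡ 1 (mod 8), (2/89) = +1, so (2/89)^2 = +1.
Reciprocity: 7 ≡ 3 and 89 ≡ 1 (mod 4), so (7/89) = +(89/7).
Reduce top mod 7: now compute (5/7).
Reciprocity: 5 ≡ 1 and 7 ≡ 3 (mod 4), so (5/7) = +(7/5).
Reduce top mod 5: now compute (2/5).
Pull out 2: since 5 ≡ 5 (mod 8), (2/5) = -1.
Reached (1/5) = 1. Collecting the sign flips along the way, the symbol is -1.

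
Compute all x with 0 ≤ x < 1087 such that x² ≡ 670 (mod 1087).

319, 768

Since 1087 ≡ 3 (mod 4), a square root of 670 is 670^((1087+1)/4) = 670^272 mod 1087.
Repeated squaring: 670^2≡1056, 670^4≡961, 670^8≡658, 670^16≡338, 670^32≡109, 670^64≡1011, 670^128≡341, 670^256≡1059 (mod 1087).
670^272 = 670^(256+16) ≡ 319 (mod 1087).
Check: 319² = 101761 ≡ 670 (mod 1087). The two roots are 319 and 768.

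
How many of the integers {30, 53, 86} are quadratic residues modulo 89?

1

(30/89) = -1 → non-residue.
(53/89) = +1 → QR.
(86/89) = -1 → non-residue.
Total quadratic residues among the 3: 1.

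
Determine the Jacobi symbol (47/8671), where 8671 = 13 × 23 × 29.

1

Reciprocity: 47 ≡ 3 and 8671 ≡ 3 (mod 4), so (47/8671) = −(8671/47).
Reduce top mod 47: now compute (23/47).
Reciprocity: 23 ≡ 3 and 47 ≡ 3 (mod 4), so (23/47) = −(47/23).
Reduce top mod 23: now compute (1/23).
Reached (1/23) = 1. Collecting the sign flips along the way, the symbol is +1.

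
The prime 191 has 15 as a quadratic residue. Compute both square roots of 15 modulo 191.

46, 145

Since 191 ≡ 3 (mod 4), a square root of 15 is 15^((191+1)/4) = 15^48 mod 191.
Repeated squaring: 15^2≡34, 15^4≡10, 15^8≡100, 15^16≡68, 15^32≡40 (mod 191).
15^48 = 15^(32+16) ≡ 46 (mod 191).
Check: 46² = 2116 ≡ 15 (mod 191). The two roots are 46 and 145.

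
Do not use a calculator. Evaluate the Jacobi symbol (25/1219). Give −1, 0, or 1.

1

Reciprocity: 25 ≡ 1 and 1219 ≡ 3 (mod 4), so (25/1219) = +(1219/25).
Reduce top mod 25: now compute (19/25).
Reciprocity: 19 ≡ 3 and 25 ≡ 1 (mod 4), so (19/25) = +(25/19).
Reduce top mod 19: now compute (6/19).
Pull out 2: since 19 ≡ 3 (mod 8), (2/19) = -1.
Reciprocity: 3 ≡ 3 and 19 ≡ 3 (mod 4), so (3/19) = −(19/3).
Reduce top mod 3: now compute (1/3).
Reached (1/3) = 1. Collecting the sign flips along the way, the symbol is +1.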